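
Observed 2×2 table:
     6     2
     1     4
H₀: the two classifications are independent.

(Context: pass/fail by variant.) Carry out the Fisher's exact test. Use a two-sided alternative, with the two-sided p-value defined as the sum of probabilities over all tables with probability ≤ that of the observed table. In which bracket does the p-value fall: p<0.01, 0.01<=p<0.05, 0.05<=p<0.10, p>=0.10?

p-value bracket: p>=0.10

Margins: r₁=8, r₂=5, c₁=7, c₂=6, n=13
p_obs = C(8,6)·C(5,1)/C(13,7); sum pmf over tables with pmf ≤ p_obs
p-value (two-sided) = 0.10256
→ bracket: p>=0.10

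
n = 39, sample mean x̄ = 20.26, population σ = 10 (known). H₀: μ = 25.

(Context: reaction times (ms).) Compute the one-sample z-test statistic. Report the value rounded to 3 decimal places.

SE = σ/√n = 10/√39 = 1.6013
z = (x̄−μ₀)/SE = (20.26−25)/1.6013 = -2.9601

test statistic = -2.960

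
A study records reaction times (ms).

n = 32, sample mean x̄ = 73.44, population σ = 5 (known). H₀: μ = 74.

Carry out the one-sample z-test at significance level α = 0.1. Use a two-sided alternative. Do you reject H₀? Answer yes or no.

SE = σ/√n = 5/√32 = 0.8839
z = (x̄−μ₀)/SE = (73.44−74)/0.8839 = -0.6336
p-value (two-sided) = 0.52636
At α=0.1: p ≥ α → fail to reject H₀

reject H₀: no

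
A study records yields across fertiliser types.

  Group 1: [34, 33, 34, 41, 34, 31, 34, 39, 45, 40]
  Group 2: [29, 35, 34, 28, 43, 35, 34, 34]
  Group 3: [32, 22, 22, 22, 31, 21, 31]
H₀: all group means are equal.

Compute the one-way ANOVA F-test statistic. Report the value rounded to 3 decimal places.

Group means [36.50, 34.00, 25.86], grand mean 32.720
SSB = Σnᵢ(x̄ᵢ−x̄)² = 485.683; SSW = ΣΣ(x−x̄ᵢ)² = 481.357
MSB = 485.683/2 = 242.8414; MSW = 481.357/22 = 21.8799
F = MSB/MSW = 11.0989
df = (2, 22)

test statistic = 11.099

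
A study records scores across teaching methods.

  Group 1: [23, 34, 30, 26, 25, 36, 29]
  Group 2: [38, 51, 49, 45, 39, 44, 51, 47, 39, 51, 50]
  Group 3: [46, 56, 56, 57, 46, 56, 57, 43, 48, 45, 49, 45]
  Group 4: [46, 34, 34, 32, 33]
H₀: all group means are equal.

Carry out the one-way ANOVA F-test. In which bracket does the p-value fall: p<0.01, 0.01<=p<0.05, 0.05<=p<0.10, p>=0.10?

Group means [29.00, 45.82, 50.33, 35.80], grand mean 42.571
SSB = Σnᵢ(x̄ᵢ−x̄)² = 2357.468; SSW = ΣΣ(x−x̄ᵢ)² = 877.103
MSB = 2357.468/3 = 785.8228; MSW = 877.103/31 = 28.2936
F = MSB/MSW = 27.7738
df = (3, 31)
p-value (upper-tail) = 0.00000
→ bracket: p<0.01

p-value bracket: p<0.01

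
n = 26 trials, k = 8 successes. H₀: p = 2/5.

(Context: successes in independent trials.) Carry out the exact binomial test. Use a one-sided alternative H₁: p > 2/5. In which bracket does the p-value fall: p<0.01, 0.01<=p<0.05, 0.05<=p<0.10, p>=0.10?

Exact binomial: n=26, k=8, p₀=2/5=0.4000
P(X≥8) from Σ C(n,i)·p₀^i·(1−p₀)^(n−i)
p-value (one-sided, H₁ greater) = 0.87844
→ bracket: p>=0.10

p-value bracket: p>=0.10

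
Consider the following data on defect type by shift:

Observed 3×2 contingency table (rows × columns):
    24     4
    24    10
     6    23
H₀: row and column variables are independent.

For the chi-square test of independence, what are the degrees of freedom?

degrees of freedom = 2

df = (r−1)(c−1) = (3−1)·(2−1) = 2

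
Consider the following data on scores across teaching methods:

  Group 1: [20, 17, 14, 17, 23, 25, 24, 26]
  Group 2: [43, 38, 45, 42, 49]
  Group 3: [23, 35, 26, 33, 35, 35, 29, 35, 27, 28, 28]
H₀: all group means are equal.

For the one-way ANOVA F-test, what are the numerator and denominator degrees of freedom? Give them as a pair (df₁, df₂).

k = 3 groups, N = 24 total
df = (k−1, N−k) = (3−1, 24−3) = (2, 21)

degrees of freedom = [2, 21]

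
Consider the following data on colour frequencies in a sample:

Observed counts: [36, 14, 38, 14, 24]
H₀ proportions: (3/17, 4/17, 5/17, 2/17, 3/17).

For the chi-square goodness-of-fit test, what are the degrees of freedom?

df = k − 1 = 5 − 1 = 4

degrees of freedom = 4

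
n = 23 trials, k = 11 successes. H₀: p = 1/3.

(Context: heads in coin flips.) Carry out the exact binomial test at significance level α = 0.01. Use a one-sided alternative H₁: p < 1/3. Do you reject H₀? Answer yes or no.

Exact binomial: n=23, k=11, p₀=1/3=0.3333
P(X≤11) from Σ C(n,i)·p₀^i·(1−p₀)^(n−i)
p-value (one-sided, H₁ less) = 0.95195
At α=0.01: p ≥ α → fail to reject H₀

reject H₀: no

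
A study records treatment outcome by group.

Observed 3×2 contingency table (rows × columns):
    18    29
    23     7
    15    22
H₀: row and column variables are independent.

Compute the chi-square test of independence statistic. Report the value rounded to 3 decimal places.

test statistic = 12.401

Row totals [47, 30, 37], col totals [56, 58], n=114
χ² = (18−23.09)²/23.09 + (29−23.91)²/23.91 + (23−14.74)²/14.74 + (7−15.26)²/15.26 + (15−18.18)²/18.18 + (22−18.82)²/18.82 = 12.4009
df = 2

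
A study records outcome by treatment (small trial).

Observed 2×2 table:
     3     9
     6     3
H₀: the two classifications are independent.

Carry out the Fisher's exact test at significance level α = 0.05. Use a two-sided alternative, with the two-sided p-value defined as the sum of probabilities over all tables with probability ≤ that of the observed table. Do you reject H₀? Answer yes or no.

Margins: r₁=12, r₂=9, c₁=9, c₂=12, n=21
p_obs = C(12,3)·C(9,6)/C(21,9); sum pmf over tables with pmf ≤ p_obs
p-value (two-sided) = 0.08723
At α=0.05: p ≥ α → fail to reject H₀

reject H₀: no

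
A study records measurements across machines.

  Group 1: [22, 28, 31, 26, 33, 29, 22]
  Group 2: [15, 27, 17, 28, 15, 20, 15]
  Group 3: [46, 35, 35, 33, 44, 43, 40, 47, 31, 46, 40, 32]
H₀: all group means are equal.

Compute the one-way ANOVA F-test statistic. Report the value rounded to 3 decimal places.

Group means [27.29, 19.57, 39.33], grand mean 30.769
SSB = Σnᵢ(x̄ᵢ−x̄)² = 1842.806; SSW = ΣΣ(x−x̄ᵢ)² = 687.810
MSB = 1842.806/2 = 921.4029; MSW = 687.810/23 = 29.9048
F = MSB/MSW = 30.8112
df = (2, 23)

test statistic = 30.811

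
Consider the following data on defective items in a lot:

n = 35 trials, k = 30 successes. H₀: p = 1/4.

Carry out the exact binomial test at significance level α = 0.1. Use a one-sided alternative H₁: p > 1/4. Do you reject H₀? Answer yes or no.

reject H₀: yes

Exact binomial: n=35, k=30, p₀=1/4=0.2500
P(X≥30) from Σ C(n,i)·p₀^i·(1−p₀)^(n−i)
p-value (one-sided, H₁ greater) = 0.00000
At α=0.1: p < α → reject H₀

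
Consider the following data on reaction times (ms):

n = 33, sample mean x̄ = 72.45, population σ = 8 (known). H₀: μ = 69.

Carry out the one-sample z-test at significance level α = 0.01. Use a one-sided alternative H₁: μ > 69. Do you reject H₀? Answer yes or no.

reject H₀: yes

SE = σ/√n = 8/√33 = 1.3926
z = (x̄−μ₀)/SE = (72.45−69)/1.3926 = 2.4773
p-value (one-sided, H₁ greater) = 0.00662
At α=0.01: p < α → reject H₀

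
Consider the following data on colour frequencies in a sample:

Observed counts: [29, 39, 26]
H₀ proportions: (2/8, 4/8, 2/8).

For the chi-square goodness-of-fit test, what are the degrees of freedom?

degrees of freedom = 2

df = k − 1 = 3 − 1 = 2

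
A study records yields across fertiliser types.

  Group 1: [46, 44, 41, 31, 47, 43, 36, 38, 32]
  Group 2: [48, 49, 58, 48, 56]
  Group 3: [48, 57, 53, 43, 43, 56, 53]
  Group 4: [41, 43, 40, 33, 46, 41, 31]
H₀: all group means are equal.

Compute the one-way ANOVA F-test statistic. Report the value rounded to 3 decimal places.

Group means [39.78, 51.80, 50.43, 39.29], grand mean 44.464
SSB = Σnᵢ(x̄ᵢ−x̄)² = 903.466; SSW = ΣΣ(x−x̄ᵢ)² = 745.498
MSB = 903.466/3 = 301.1553; MSW = 745.498/24 = 31.0624
F = MSB/MSW = 9.6952
df = (3, 24)

test statistic = 9.695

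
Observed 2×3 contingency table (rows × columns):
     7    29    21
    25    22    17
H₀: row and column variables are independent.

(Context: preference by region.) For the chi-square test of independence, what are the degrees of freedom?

degrees of freedom = 2

df = (r−1)(c−1) = (2−1)·(3−1) = 2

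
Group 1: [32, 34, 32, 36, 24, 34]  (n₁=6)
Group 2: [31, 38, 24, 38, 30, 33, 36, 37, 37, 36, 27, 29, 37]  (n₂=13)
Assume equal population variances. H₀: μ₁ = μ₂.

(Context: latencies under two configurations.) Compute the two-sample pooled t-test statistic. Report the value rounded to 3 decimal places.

x̄₁=32.000, s₁=4.195, n₁=6
x̄₂=33.308, s₂=4.662, n₂=13
s_p² = [5·4.195² + 12·4.662²]/17 = 20.5158
SE = √(s_p²·(1/6+1/13)) = 2.2355
t = (32.000−33.308)/2.2355 = -0.5850
df = 17

test statistic = -0.585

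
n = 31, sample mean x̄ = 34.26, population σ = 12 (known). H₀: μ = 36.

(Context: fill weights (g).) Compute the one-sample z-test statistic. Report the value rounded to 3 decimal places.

SE = σ/√n = 12/√31 = 2.1553
z = (x̄−μ₀)/SE = (34.26−36)/2.1553 = -0.8073

test statistic = -0.807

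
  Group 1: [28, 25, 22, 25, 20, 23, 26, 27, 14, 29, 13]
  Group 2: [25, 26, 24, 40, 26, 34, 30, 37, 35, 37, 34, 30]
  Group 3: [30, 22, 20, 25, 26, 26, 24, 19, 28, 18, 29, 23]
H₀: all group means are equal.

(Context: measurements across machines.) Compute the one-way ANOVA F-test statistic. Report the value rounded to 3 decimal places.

test statistic = 10.457

Group means [22.91, 31.50, 24.17], grand mean 26.286
SSB = Σnᵢ(x̄ᵢ−x̄)² = 505.567; SSW = ΣΣ(x−x̄ᵢ)² = 773.576
MSB = 505.567/2 = 252.7835; MSW = 773.576/32 = 24.1742
F = MSB/MSW = 10.4567
df = (2, 32)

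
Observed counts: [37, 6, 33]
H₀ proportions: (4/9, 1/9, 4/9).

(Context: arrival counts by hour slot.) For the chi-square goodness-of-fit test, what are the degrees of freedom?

degrees of freedom = 2

df = k − 1 = 3 − 1 = 2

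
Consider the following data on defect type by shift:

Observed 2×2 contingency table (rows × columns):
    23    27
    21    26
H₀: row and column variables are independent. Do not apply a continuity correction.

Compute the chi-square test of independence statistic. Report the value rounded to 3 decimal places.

test statistic = 0.017

Row totals [50, 47], col totals [44, 53], n=97
χ² = (23−22.68)²/22.68 + (27−27.32)²/27.32 + (21−21.32)²/21.32 + (26−25.68)²/25.68 = 0.0170
df = 1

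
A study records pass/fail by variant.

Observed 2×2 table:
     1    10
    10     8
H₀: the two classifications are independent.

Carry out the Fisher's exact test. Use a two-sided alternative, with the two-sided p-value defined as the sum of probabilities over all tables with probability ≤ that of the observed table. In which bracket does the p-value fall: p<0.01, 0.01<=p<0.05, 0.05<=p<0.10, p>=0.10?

p-value bracket: 0.01<=p<0.05

Margins: r₁=11, r₂=18, c₁=11, c₂=18, n=29
p_obs = C(11,1)·C(18,10)/C(29,11); sum pmf over tables with pmf ≤ p_obs
p-value (two-sided) = 0.01897
→ bracket: 0.01<=p<0.05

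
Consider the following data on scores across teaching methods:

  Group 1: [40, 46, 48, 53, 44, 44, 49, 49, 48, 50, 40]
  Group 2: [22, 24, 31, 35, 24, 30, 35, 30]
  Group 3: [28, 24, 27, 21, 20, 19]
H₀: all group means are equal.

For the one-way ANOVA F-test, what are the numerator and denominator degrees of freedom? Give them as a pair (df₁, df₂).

k = 3 groups, N = 25 total
df = (k−1, N−k) = (3−1, 25−3) = (2, 22)

degrees of freedom = [2, 22]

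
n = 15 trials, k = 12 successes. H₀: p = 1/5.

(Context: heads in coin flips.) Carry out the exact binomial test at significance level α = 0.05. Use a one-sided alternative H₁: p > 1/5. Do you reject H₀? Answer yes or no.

Exact binomial: n=15, k=12, p₀=1/5=0.2000
P(X≥12) from Σ C(n,i)·p₀^i·(1−p₀)^(n−i)
p-value (one-sided, H₁ greater) = 0.00000
At α=0.05: p < α → reject H₀

reject H₀: yes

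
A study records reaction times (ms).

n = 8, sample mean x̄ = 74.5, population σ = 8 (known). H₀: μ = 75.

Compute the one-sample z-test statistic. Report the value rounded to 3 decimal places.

SE = σ/√n = 8/√8 = 2.8284
z = (x̄−μ₀)/SE = (74.5−75)/2.8284 = -0.1768

test statistic = -0.177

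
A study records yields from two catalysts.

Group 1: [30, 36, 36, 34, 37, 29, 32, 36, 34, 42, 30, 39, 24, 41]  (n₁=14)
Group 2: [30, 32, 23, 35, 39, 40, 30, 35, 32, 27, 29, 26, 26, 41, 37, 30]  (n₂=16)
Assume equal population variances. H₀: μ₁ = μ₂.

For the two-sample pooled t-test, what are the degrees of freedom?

df = n₁ + n₂ − 2 = 14 + 16 − 2 = 28

degrees of freedom = 28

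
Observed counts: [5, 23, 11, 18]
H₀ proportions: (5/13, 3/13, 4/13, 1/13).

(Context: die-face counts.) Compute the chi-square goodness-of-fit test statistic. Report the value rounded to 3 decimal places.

n = 57; E_i = n·p_i = [21.92, 13.15, 17.54, 4.38]
χ² = (5−21.92)²/21.92 + (23−13.15)²/13.15 + (11−17.54)²/17.54 + (18−4.38)²/4.38 = 65.1506
df = 3

test statistic = 65.151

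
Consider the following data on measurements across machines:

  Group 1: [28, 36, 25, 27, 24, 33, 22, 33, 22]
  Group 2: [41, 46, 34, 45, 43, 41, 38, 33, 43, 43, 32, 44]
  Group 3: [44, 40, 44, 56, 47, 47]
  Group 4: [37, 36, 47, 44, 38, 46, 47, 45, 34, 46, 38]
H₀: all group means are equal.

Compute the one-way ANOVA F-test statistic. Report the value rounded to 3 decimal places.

Group means [27.78, 40.25, 46.33, 41.64], grand mean 38.658
SSB = Σnᵢ(x̄ᵢ−x̄)² = 1546.868; SSW = ΣΣ(x−x̄ᵢ)² = 865.684
MSB = 1546.868/3 = 515.6228; MSW = 865.684/34 = 25.4613
F = MSB/MSW = 20.2512
df = (3, 34)

test statistic = 20.251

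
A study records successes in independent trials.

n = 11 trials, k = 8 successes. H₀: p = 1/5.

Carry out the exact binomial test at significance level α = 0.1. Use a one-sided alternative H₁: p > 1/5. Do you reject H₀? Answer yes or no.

reject H₀: yes

Exact binomial: n=11, k=8, p₀=1/5=0.2000
P(X≥8) from Σ C(n,i)·p₀^i·(1−p₀)^(n−i)
p-value (one-sided, H₁ greater) = 0.00024
At α=0.1: p < α → reject H₀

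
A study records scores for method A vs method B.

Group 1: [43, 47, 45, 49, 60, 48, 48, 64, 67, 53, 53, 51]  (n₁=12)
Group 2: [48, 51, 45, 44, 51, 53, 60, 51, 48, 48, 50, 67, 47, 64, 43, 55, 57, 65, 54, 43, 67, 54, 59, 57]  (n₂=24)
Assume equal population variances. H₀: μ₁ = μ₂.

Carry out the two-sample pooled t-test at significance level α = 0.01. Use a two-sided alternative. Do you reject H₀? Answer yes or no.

reject H₀: no

x̄₁=52.333, s₁=7.572, n₁=12
x̄₂=53.375, s₂=7.383, n₂=24
s_p² = [11·7.572² + 23·7.383²]/34 = 55.4203
SE = √(s_p²·(1/12+1/24)) = 2.6320
t = (52.333−53.375)/2.6320 = -0.3958
df = 34
p-value (two-sided) = 0.69475
At α=0.01: p ≥ α → fail to reject H₀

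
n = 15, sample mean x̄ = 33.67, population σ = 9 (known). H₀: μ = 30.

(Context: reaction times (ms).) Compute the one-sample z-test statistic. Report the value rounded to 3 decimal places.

test statistic = 1.579

SE = σ/√n = 9/√15 = 2.3238
z = (x̄−μ₀)/SE = (33.67−30)/2.3238 = 1.5793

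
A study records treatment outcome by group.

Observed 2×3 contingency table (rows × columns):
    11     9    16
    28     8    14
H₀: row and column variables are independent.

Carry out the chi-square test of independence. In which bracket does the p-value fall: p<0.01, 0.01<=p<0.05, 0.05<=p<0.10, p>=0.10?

p-value bracket: 0.05<=p<0.10

Row totals [36, 50], col totals [39, 17, 30], n=86
χ² = (11−16.33)²/16.33 + (9−7.12)²/7.12 + (16−12.56)²/12.56 + (28−22.67)²/22.67 + (8−9.88)²/9.88 + (14−17.44)²/17.44 = 5.4683
df = 2
p-value (upper-tail) = 0.06495
→ bracket: 0.05<=p<0.10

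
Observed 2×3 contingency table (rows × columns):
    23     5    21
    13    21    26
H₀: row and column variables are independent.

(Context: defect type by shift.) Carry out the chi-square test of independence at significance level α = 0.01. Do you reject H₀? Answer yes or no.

Row totals [49, 60], col totals [36, 26, 47], n=109
χ² = (23−16.18)²/16.18 + (5−11.69)²/11.69 + (21−21.13)²/21.13 + (13−19.82)²/19.82 + (21−14.31)²/14.31 + (26−25.87)²/25.87 = 12.1697
df = 2
p-value (upper-tail) = 0.00228
At α=0.01: p < α → reject H₀

reject H₀: yes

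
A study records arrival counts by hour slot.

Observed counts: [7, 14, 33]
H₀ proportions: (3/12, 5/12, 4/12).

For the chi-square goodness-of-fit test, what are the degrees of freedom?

degrees of freedom = 2

df = k − 1 = 3 − 1 = 2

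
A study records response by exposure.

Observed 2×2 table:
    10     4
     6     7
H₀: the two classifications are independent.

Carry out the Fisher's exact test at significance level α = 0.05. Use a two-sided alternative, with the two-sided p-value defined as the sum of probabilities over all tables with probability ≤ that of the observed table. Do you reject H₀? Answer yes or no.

Margins: r₁=14, r₂=13, c₁=16, c₂=11, n=27
p_obs = C(14,10)·C(13,6)/C(27,16); sum pmf over tables with pmf ≤ p_obs
p-value (two-sided) = 0.25186
At α=0.05: p ≥ α → fail to reject H₀

reject H₀: no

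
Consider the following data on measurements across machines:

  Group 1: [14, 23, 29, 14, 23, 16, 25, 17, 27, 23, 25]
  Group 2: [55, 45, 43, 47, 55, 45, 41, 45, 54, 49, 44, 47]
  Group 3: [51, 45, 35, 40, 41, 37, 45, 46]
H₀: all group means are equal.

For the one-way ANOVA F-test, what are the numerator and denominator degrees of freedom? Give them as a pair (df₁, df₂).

degrees of freedom = [2, 28]

k = 3 groups, N = 31 total
df = (k−1, N−k) = (3−1, 31−3) = (2, 28)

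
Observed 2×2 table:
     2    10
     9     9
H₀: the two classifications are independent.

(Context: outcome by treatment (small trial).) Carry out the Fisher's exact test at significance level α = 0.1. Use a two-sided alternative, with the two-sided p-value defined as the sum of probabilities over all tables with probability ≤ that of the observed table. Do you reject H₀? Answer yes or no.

Margins: r₁=12, r₂=18, c₁=11, c₂=19, n=30
p_obs = C(12,2)·C(18,9)/C(30,11); sum pmf over tables with pmf ≤ p_obs
p-value (two-sided) = 0.12133
At α=0.1: p ≥ α → fail to reject H₀

reject H₀: no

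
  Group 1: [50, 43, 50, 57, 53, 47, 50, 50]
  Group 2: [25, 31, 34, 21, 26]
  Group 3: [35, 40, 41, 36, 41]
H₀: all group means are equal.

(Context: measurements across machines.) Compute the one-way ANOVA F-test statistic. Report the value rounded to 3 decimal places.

Group means [50.00, 27.40, 38.60], grand mean 40.556
SSB = Σnᵢ(x̄ᵢ−x̄)² = 1598.044; SSW = ΣΣ(x−x̄ᵢ)² = 254.400
MSB = 1598.044/2 = 799.0222; MSW = 254.400/15 = 16.9600
F = MSB/MSW = 47.1122
df = (2, 15)

test statistic = 47.112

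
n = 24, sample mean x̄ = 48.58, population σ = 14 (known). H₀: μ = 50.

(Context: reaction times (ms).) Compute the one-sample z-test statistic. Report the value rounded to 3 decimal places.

SE = σ/√n = 14/√24 = 2.8577
z = (x̄−μ₀)/SE = (48.58−50)/2.8577 = -0.4969

test statistic = -0.497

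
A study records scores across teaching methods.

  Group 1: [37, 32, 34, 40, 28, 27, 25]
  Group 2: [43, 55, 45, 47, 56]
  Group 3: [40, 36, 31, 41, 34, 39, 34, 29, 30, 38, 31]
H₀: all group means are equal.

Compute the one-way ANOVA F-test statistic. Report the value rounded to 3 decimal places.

test statistic = 19.428

Group means [31.86, 49.20, 34.82], grand mean 37.043
SSB = Σnᵢ(x̄ᵢ−x̄)² = 981.663; SSW = ΣΣ(x−x̄ᵢ)² = 505.294
MSB = 981.663/2 = 490.8315; MSW = 505.294/20 = 25.2647
F = MSB/MSW = 19.4276
df = (2, 20)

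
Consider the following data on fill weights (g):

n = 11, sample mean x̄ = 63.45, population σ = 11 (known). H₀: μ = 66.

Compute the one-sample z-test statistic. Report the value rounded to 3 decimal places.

test statistic = -0.769

SE = σ/√n = 11/√11 = 3.3166
z = (x̄−μ₀)/SE = (63.45−66)/3.3166 = -0.7689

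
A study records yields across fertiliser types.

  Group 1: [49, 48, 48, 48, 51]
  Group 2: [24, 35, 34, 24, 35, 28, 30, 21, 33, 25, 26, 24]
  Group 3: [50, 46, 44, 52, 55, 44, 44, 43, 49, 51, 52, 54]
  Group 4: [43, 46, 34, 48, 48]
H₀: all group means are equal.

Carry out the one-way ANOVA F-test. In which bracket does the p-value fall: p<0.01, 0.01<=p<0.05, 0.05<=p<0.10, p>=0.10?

p-value bracket: p<0.01

Group means [48.80, 28.25, 48.67, 43.80], grand mean 40.765
SSB = Σnᵢ(x̄ᵢ−x̄)² = 2997.601; SSW = ΣΣ(x−x̄ᵢ)² = 618.517
MSB = 2997.601/3 = 999.2003; MSW = 618.517/30 = 20.6172
F = MSB/MSW = 48.4644
df = (3, 30)
p-value (upper-tail) = 0.00000
→ bracket: p<0.01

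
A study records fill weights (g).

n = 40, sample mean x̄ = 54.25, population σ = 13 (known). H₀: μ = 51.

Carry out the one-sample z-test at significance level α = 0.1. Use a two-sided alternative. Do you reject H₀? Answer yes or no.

reject H₀: no

SE = σ/√n = 13/√40 = 2.0555
z = (x̄−μ₀)/SE = (54.25−51)/2.0555 = 1.5811
p-value (two-sided) = 0.11385
At α=0.1: p ≥ α → fail to reject H₀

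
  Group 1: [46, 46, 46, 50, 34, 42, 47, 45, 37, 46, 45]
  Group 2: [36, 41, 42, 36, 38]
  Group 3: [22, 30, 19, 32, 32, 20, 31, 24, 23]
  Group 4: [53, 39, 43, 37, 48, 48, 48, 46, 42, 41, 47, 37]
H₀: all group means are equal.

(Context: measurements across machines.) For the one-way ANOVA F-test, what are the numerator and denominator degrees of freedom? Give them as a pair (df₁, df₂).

degrees of freedom = [3, 33]

k = 4 groups, N = 37 total
df = (k−1, N−k) = (4−1, 37−4) = (3, 33)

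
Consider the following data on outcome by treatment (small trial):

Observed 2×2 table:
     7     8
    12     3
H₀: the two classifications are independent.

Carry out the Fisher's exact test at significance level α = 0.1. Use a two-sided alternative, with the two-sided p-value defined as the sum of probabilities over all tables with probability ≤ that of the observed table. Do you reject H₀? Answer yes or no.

Margins: r₁=15, r₂=15, c₁=19, c₂=11, n=30
p_obs = C(15,7)·C(15,12)/C(30,19); sum pmf over tables with pmf ≤ p_obs
p-value (two-sided) = 0.12814
At α=0.1: p ≥ α → fail to reject H₀

reject H₀: no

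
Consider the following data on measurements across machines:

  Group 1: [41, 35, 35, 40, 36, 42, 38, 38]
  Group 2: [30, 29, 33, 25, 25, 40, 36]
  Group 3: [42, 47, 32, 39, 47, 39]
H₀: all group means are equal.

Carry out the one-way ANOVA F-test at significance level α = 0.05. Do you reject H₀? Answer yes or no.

reject H₀: yes

Group means [38.12, 31.14, 41.00], grand mean 36.619
SSB = Σnᵢ(x̄ᵢ−x̄)² = 343.220; SSW = ΣΣ(x−x̄ᵢ)² = 399.732
MSB = 343.220/2 = 171.6101; MSW = 399.732/18 = 22.2073
F = MSB/MSW = 7.7276
df = (2, 18)
p-value (upper-tail) = 0.00378
At α=0.05: p < α → reject H₀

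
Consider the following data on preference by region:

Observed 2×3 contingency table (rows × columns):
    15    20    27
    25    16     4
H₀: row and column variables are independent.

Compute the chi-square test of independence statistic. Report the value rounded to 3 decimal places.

test statistic = 17.756

Row totals [62, 45], col totals [40, 36, 31], n=107
χ² = (15−23.18)²/23.18 + (20−20.86)²/20.86 + (27−17.96)²/17.96 + (25−16.82)²/16.82 + (16−15.14)²/15.14 + (4−13.04)²/13.04 = 17.7562
df = 2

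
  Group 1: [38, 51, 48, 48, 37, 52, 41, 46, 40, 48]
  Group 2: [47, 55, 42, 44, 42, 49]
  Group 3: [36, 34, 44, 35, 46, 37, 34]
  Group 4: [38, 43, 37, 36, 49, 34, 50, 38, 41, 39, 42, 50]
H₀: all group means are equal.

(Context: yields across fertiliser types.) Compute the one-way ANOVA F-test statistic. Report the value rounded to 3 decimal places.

test statistic = 3.632

Group means [44.90, 46.50, 38.00, 41.42], grand mean 42.600
SSB = Σnᵢ(x̄ᵢ−x̄)² = 309.083; SSW = ΣΣ(x−x̄ᵢ)² = 879.317
MSB = 309.083/3 = 103.0278; MSW = 879.317/31 = 28.3651
F = MSB/MSW = 3.6322
df = (3, 31)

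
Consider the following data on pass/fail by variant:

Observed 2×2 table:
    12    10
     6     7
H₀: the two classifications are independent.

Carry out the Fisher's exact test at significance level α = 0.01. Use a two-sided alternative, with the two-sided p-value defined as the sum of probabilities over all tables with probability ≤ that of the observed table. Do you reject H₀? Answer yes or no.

reject H₀: no

Margins: r₁=22, r₂=13, c₁=18, c₂=17, n=35
p_obs = C(22,12)·C(13,6)/C(35,18); sum pmf over tables with pmf ≤ p_obs
p-value (two-sided) = 0.73322
At α=0.01: p ≥ α → fail to reject H₀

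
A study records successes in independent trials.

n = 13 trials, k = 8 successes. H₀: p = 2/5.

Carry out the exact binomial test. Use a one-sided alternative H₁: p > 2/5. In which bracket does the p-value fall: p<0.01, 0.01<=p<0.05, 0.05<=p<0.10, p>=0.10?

p-value bracket: 0.05<=p<0.10

Exact binomial: n=13, k=8, p₀=2/5=0.4000
P(X≥8) from Σ C(n,i)·p₀^i·(1−p₀)^(n−i)
p-value (one-sided, H₁ greater) = 0.09767
→ bracket: 0.05<=p<0.10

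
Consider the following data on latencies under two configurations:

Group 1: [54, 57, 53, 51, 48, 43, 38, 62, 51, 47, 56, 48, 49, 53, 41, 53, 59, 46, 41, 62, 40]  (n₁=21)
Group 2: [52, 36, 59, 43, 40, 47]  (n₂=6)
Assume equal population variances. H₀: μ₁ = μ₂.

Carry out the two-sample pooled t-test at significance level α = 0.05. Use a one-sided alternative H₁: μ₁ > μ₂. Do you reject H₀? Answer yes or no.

x̄₁=50.095, s₁=7.028, n₁=21
x̄₂=46.167, s₂=8.377, n₂=6
s_p² = [20·7.028² + 5·8.377²]/25 = 53.5457
SE = √(s_p²·(1/21+1/6)) = 3.3873
t = (50.095−46.167)/3.3873 = 1.1598
df = 25
p-value (one-sided, H₁ greater) = 0.12855
At α=0.05: p ≥ α → fail to reject H₀

reject H₀: no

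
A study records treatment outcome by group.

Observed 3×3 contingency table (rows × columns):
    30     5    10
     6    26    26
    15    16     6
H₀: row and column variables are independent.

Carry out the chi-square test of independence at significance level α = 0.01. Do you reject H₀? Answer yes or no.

reject H₀: yes

Row totals [45, 58, 37], col totals [51, 47, 42], n=140
χ² = (30−16.39)²/16.39 + (5−15.11)²/15.11 + (10−13.50)²/13.50 + (6−21.13)²/21.13 + (26−19.47)²/19.47 + (26−17.40)²/17.40 + (15−13.48)²/13.48 + (16−12.42)²/12.42 + (6−11.10)²/11.10 = 39.7821
df = 4
p-value (upper-tail) = 0.00000
At α=0.01: p < α → reject H₀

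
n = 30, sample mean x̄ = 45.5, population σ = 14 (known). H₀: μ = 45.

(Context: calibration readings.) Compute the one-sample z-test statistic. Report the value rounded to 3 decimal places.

SE = σ/√n = 14/√30 = 2.5560
z = (x̄−μ₀)/SE = (45.5−45)/2.5560 = 0.1956

test statistic = 0.196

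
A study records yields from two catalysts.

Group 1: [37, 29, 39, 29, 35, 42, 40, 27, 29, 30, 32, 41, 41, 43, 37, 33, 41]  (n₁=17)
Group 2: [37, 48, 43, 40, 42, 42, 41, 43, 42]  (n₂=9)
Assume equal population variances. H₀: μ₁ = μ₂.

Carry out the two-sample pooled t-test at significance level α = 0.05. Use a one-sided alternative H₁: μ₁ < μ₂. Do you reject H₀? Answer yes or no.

x̄₁=35.588, s₁=5.444, n₁=17
x̄₂=42.000, s₂=2.915, n₂=9
s_p² = [16·5.444² + 8·2.915²]/24 = 22.5882
SE = √(s_p²·(1/17+1/9)) = 1.9592
t = (35.588−42.000)/1.9592 = -3.2726
df = 24
p-value (one-sided, H₁ less) = 0.00161
At α=0.05: p < α → reject H₀

reject H₀: yes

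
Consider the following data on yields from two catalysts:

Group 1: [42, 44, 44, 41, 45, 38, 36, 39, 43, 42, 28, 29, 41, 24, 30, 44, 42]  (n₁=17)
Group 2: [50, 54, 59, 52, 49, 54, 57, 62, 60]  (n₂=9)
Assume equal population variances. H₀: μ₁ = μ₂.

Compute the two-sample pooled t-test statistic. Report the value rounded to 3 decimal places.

x̄₁=38.353, s₁=6.576, n₁=17
x̄₂=55.222, s₂=4.549, n₂=9
s_p² = [16·6.576² + 8·4.549²]/24 = 35.7266
SE = √(s_p²·(1/17+1/9)) = 2.4640
t = (38.353−55.222)/2.4640 = -6.8464
df = 24

test statistic = -6.846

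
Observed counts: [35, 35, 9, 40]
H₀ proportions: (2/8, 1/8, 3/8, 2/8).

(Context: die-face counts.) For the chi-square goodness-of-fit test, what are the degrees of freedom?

degrees of freedom = 3

df = k − 1 = 4 − 1 = 3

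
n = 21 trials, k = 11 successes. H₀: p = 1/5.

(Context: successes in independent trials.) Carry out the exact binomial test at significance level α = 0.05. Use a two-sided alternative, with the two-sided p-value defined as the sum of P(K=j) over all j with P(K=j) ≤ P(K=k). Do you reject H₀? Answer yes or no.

reject H₀: yes

Exact binomial: n=21, k=11, p₀=1/5=0.2000
P(X=j) = C(n,j)·p₀^j·(1−p₀)^(n−j); p = Σ P(X=j) over j with P(X=j) ≤ P(X=11)
p-value (two-sided) = 0.00097
At α=0.05: p < α → reject H₀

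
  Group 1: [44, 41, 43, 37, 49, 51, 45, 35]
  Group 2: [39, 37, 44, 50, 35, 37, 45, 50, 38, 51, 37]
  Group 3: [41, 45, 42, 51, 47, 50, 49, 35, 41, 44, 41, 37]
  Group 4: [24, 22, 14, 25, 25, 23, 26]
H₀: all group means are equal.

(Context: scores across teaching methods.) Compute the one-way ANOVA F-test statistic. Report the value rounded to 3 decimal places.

test statistic = 27.776

Group means [43.12, 42.09, 43.58, 22.71], grand mean 39.211
SSB = Σnᵢ(x̄ᵢ−x̄)² = 2348.186; SSW = ΣΣ(x−x̄ᵢ)² = 958.129
MSB = 2348.186/3 = 782.7288; MSW = 958.129/34 = 28.1803
F = MSB/MSW = 27.7758
df = (3, 34)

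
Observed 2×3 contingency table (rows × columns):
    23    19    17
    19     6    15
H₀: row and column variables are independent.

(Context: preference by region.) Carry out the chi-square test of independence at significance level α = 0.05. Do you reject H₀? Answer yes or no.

Row totals [59, 40], col totals [42, 25, 32], n=99
χ² = (23−25.03)²/25.03 + (19−14.90)²/14.90 + (17−19.07)²/19.07 + (19−16.97)²/16.97 + (6−10.10)²/10.10 + (15−12.93)²/12.93 = 3.7579
df = 2
p-value (upper-tail) = 0.15275
At α=0.05: p ≥ α → fail to reject H₀

reject H₀: no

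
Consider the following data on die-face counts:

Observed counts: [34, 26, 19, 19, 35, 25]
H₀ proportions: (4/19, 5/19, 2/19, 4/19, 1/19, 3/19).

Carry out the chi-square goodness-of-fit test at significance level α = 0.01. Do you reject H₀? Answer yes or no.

reject H₀: yes

n = 158; E_i = n·p_i = [33.26, 41.58, 16.63, 33.26, 8.32, 24.95]
χ² = (34−33.26)²/33.26 + (26−41.58)²/41.58 + (19−16.63)²/16.63 + (19−33.26)²/33.26 + (35−8.32)²/8.32 + (25−24.95)²/24.95 = 97.9328
df = 5
p-value (upper-tail) = 0.00000
At α=0.01: p < α → reject H₀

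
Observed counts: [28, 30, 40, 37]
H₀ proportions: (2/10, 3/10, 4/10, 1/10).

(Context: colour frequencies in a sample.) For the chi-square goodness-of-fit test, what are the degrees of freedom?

degrees of freedom = 3

df = k − 1 = 4 − 1 = 3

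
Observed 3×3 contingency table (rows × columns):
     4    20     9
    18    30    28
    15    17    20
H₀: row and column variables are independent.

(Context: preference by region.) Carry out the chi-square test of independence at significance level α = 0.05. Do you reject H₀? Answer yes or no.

Row totals [33, 76, 52], col totals [37, 67, 57], n=161
χ² = (4−7.58)²/7.58 + (20−13.73)²/13.73 + (9−11.68)²/11.68 + (18−17.47)²/17.47 + (30−31.63)²/31.63 + (28−26.91)²/26.91 + (15−11.95)²/11.95 + (17−21.64)²/21.64 + (20−18.41)²/18.41 = 7.2247
df = 4
p-value (upper-tail) = 0.12448
At α=0.05: p ≥ α → fail to reject H₀

reject H₀: no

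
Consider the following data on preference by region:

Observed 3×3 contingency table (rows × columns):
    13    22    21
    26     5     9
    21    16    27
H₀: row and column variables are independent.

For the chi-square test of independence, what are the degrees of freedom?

df = (r−1)(c−1) = (3−1)·(3−1) = 4

degrees of freedom = 4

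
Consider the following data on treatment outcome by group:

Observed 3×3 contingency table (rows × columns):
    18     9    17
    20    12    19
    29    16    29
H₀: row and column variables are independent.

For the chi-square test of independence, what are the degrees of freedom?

degrees of freedom = 4

df = (r−1)(c−1) = (3−1)·(3−1) = 4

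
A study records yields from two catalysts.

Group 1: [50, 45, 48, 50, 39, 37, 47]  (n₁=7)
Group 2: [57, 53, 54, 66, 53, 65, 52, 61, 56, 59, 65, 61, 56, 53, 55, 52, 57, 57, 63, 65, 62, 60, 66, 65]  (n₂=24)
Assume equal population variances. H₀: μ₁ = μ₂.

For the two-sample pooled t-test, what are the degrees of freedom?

df = n₁ + n₂ − 2 = 7 + 24 − 2 = 29

degrees of freedom = 29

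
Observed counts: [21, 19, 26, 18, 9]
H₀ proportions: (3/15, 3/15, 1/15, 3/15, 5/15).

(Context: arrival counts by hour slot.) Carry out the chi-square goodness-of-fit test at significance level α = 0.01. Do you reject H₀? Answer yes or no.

reject H₀: yes

n = 93; E_i = n·p_i = [18.60, 18.60, 6.20, 18.60, 31.00]
χ² = (21−18.60)²/18.60 + (19−18.60)²/18.60 + (26−6.20)²/6.20 + (18−18.60)²/18.60 + (9−31.00)²/31.00 = 79.1828
df = 4
p-value (upper-tail) = 0.00000
At α=0.01: p < α → reject H₀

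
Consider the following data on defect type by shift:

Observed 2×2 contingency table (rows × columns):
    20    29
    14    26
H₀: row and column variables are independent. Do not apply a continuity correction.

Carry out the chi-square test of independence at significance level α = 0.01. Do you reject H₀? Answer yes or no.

Row totals [49, 40], col totals [34, 55], n=89
χ² = (20−18.72)²/18.72 + (29−30.28)²/30.28 + (14−15.28)²/15.28 + (26−24.72)²/24.72 = 0.3156
df = 1
p-value (upper-tail) = 0.57428
At α=0.01: p ≥ α → fail to reject H₀

reject H₀: no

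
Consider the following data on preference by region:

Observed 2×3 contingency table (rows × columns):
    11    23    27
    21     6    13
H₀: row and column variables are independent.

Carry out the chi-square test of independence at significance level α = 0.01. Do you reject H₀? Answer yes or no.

Row totals [61, 40], col totals [32, 29, 40], n=101
χ² = (11−19.33)²/19.33 + (23−17.51)²/17.51 + (27−24.16)²/24.16 + (21−12.67)²/12.67 + (6−11.49)²/11.49 + (13−15.84)²/15.84 = 14.2398
df = 2
p-value (upper-tail) = 0.00081
At α=0.01: p < α → reject H₀

reject H₀: yes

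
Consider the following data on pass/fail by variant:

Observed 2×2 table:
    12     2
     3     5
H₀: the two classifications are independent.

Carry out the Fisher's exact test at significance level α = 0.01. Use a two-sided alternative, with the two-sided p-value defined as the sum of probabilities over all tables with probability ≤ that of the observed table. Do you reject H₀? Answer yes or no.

Margins: r₁=14, r₂=8, c₁=15, c₂=7, n=22
p_obs = C(14,12)·C(8,3)/C(22,15); sum pmf over tables with pmf ≤ p_obs
p-value (two-sided) = 0.05235
At α=0.01: p ≥ α → fail to reject H₀

reject H₀: no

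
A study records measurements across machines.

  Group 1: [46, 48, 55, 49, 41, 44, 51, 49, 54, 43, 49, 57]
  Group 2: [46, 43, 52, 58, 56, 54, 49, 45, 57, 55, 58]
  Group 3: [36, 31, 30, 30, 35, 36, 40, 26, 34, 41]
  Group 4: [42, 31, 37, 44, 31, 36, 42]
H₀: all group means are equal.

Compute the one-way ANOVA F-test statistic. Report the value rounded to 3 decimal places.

Group means [48.83, 52.09, 33.90, 37.57], grand mean 44.025
SSB = Σnᵢ(x̄ᵢ−x̄)² = 2309.785; SSW = ΣΣ(x−x̄ᵢ)² = 933.190
MSB = 2309.785/3 = 769.9283; MSW = 933.190/36 = 25.9219
F = MSB/MSW = 29.7018
df = (3, 36)

test statistic = 29.702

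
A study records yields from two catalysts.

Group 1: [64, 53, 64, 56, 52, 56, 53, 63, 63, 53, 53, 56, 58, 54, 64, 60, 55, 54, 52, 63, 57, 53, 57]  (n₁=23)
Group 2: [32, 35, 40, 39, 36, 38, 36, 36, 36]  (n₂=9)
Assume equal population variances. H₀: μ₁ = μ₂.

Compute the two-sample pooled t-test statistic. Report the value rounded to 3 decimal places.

test statistic = 13.349

x̄₁=57.087, s₁=4.368, n₁=23
x̄₂=36.444, s₂=2.351, n₂=9
s_p² = [22·4.368² + 8·2.351²]/30 = 15.4683
SE = √(s_p²·(1/23+1/9)) = 1.5464
t = (57.087−36.444)/1.5464 = 13.3491
df = 30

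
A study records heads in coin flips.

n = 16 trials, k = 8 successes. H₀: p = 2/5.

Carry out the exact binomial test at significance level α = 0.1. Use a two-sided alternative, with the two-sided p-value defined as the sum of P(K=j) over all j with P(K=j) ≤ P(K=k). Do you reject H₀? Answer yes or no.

reject H₀: no

Exact binomial: n=16, k=8, p₀=2/5=0.4000
P(X=j) = C(n,j)·p₀^j·(1−p₀)^(n−j); p = Σ P(X=j) over j with P(X=j) ≤ P(X=8)
p-value (two-sided) = 0.45050
At α=0.1: p ≥ α → fail to reject H₀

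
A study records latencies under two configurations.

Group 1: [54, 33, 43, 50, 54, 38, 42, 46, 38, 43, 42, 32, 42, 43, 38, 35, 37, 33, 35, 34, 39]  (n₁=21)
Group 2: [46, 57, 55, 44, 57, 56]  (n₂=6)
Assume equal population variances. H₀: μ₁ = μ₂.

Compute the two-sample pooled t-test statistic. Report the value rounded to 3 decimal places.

test statistic = -4.081

x̄₁=40.524, s₁=6.447, n₁=21
x̄₂=52.500, s₂=5.891, n₂=6
s_p² = [20·6.447² + 5·5.891²]/25 = 40.1895
SE = √(s_p²·(1/21+1/6)) = 2.9346
t = (40.524−52.500)/2.9346 = -4.0810
df = 25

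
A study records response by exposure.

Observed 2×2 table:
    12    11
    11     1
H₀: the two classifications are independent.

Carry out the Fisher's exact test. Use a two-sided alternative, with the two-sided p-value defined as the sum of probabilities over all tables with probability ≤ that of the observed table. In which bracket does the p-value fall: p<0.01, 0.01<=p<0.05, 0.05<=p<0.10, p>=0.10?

p-value bracket: 0.01<=p<0.05

Margins: r₁=23, r₂=12, c₁=23, c₂=12, n=35
p_obs = C(23,12)·C(12,11)/C(35,23); sum pmf over tables with pmf ≤ p_obs
p-value (two-sided) = 0.02680
→ bracket: 0.01<=p<0.05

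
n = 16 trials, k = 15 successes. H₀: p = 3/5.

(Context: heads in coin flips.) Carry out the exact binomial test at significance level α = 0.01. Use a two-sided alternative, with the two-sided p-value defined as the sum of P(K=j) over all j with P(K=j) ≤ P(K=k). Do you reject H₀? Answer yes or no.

reject H₀: yes

Exact binomial: n=16, k=15, p₀=3/5=0.6000
P(X=j) = C(n,j)·p₀^j·(1−p₀)^(n−j); p = Σ P(X=j) over j with P(X=j) ≤ P(X=15)
p-value (two-sided) = 0.00423
At α=0.01: p < α → reject H₀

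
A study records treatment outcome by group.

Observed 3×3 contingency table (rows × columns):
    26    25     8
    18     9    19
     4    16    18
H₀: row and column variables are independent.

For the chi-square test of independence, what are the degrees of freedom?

df = (r−1)(c−1) = (3−1)·(3−1) = 4

degrees of freedom = 4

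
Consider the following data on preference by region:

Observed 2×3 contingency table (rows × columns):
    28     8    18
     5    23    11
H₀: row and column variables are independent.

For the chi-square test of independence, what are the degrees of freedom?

degrees of freedom = 2

df = (r−1)(c−1) = (2−1)·(3−1) = 2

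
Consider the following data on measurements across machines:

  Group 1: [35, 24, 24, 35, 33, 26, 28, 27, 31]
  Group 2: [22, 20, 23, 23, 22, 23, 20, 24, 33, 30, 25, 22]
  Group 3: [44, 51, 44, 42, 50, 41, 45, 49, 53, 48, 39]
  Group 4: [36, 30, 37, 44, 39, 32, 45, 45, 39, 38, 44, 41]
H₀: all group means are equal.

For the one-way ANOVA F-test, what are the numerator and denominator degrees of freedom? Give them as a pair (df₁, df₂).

degrees of freedom = [3, 40]

k = 4 groups, N = 44 total
df = (k−1, N−k) = (4−1, 44−4) = (3, 40)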